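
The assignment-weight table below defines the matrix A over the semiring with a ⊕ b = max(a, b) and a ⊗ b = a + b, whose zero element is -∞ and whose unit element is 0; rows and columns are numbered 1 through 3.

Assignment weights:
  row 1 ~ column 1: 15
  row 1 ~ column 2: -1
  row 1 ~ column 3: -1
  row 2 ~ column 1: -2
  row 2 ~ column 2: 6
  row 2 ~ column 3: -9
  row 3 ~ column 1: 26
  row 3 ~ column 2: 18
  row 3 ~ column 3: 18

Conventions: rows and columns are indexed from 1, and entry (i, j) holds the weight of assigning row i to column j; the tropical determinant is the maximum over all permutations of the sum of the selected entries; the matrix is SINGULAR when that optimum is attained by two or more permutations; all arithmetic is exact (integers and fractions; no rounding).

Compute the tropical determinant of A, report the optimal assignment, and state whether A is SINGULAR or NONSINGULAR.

σ = (1, 2, 3): 15 + 6 + 18 = 39
σ = (1, 3, 2): 15 + (-9) + 18 = 24
σ = (2, 1, 3): (-1) + (-2) + 18 = 15
σ = (2, 3, 1): (-1) + (-9) + 26 = 16
σ = (3, 1, 2): (-1) + (-2) + 18 = 15
σ = (3, 2, 1): (-1) + 6 + 26 = 31
Optimal value attained by: σ = (1, 2, 3).
Answer: det⊕(A) = 39; verdict: NONSINGULAR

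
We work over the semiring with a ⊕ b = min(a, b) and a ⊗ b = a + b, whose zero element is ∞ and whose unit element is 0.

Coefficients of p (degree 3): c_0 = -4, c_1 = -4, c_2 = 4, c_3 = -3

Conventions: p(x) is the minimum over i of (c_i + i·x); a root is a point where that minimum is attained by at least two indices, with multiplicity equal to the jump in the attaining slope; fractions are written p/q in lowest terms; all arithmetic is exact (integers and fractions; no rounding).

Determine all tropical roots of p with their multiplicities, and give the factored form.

hull edge (i=0, c=-4) to (i=1, c=-4): slope 0, span 1
hull edge (i=1, c=-4) to (i=3, c=-3): slope 1/2, span 2
Factored form: p(x) = -3 ⊗ (x ⊕ (-1/2)) ⊗ (x ⊕ (-1/2)) ⊗ (x ⊕ 0)
Answer: roots = -1/2 (mult 2), 0 (mult 1)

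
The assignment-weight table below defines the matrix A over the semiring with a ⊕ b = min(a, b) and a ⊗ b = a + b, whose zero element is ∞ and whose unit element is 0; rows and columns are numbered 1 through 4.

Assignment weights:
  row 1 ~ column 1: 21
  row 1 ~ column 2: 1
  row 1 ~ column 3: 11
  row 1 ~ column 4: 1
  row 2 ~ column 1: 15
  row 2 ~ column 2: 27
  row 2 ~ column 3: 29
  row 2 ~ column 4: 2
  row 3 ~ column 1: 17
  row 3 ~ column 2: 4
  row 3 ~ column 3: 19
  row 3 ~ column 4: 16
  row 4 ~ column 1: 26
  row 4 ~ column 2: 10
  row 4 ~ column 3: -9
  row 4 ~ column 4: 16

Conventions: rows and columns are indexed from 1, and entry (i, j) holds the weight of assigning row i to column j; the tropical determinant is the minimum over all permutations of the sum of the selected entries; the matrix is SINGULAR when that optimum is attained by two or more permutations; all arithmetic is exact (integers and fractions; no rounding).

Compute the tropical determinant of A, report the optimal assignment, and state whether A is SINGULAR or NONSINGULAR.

σ = (1, 2, 3, 4): 21 + 27 + 19 + 16 = 83
σ = (1, 2, 4, 3): 21 + 27 + 16 + (-9) = 55
σ = (1, 3, 2, 4): 21 + 29 + 4 + 16 = 70
σ = (1, 3, 4, 2): 21 + 29 + 16 + 10 = 76
σ = (1, 4, 2, 3): 21 + 2 + 4 + (-9) = 18
σ = (1, 4, 3, 2): 21 + 2 + 19 + 10 = 52
σ = (2, 1, 3, 4): 1 + 15 + 19 + 16 = 51
σ = (2, 1, 4, 3): 1 + 15 + 16 + (-9) = 23
σ = (2, 3, 1, 4): 1 + 29 + 17 + 16 = 63
σ = (2, 3, 4, 1): 1 + 29 + 16 + 26 = 72
σ = (2, 4, 1, 3): 1 + 2 + 17 + (-9) = 11
σ = (2, 4, 3, 1): 1 + 2 + 19 + 26 = 48
σ = (3, 1, 2, 4): 11 + 15 + 4 + 16 = 46
σ = (3, 1, 4, 2): 11 + 15 + 16 + 10 = 52
σ = (3, 2, 1, 4): 11 + 27 + 17 + 16 = 71
σ = (3, 2, 4, 1): 11 + 27 + 16 + 26 = 80
σ = (3, 4, 1, 2): 11 + 2 + 17 + 10 = 40
σ = (3, 4, 2, 1): 11 + 2 + 4 + 26 = 43
σ = (4, 1, 2, 3): 1 + 15 + 4 + (-9) = 11
σ = (4, 1, 3, 2): 1 + 15 + 19 + 10 = 45
σ = (4, 2, 1, 3): 1 + 27 + 17 + (-9) = 36
σ = (4, 2, 3, 1): 1 + 27 + 19 + 26 = 73
σ = (4, 3, 1, 2): 1 + 29 + 17 + 10 = 57
σ = (4, 3, 2, 1): 1 + 29 + 4 + 26 = 60
Optimal value attained by: σ = (2, 4, 1, 3).
Answer: det⊕(A) = 11; verdict: SINGULAR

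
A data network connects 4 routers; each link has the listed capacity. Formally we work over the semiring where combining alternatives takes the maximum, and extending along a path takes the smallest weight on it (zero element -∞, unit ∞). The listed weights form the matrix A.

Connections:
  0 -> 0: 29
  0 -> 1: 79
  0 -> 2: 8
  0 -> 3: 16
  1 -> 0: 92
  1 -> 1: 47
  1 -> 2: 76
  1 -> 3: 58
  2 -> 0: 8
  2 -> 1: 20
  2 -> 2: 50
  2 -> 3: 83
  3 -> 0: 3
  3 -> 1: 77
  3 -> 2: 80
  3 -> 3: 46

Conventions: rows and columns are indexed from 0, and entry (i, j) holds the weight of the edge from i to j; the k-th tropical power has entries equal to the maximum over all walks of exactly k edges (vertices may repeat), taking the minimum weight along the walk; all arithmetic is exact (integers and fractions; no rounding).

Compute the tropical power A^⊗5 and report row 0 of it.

A^⊗2:
  [79, 47, 76, 58]
  [47, 79, 58, 76]
  [20, 77, 80, 50]
  [77, 47, 76, 80]
A^⊗3:
  [47, 79, 58, 76]
  [79, 76, 76, 58]
  [77, 50, 76, 80]
  [47, 77, 80, 76]
A^⊗4:
  [79, 76, 76, 58]
  [76, 79, 76, 76]
  [50, 77, 80, 76]
  [77, 76, 76, 80]
A^⊗5:
  [76, 79, 76, 76]
  [79, 76, 76, 76]
  [77, 76, 76, 80]
  [76, 77, 80, 76]
Answer: row 0 of A^⊗5 = [76, 79, 76, 76]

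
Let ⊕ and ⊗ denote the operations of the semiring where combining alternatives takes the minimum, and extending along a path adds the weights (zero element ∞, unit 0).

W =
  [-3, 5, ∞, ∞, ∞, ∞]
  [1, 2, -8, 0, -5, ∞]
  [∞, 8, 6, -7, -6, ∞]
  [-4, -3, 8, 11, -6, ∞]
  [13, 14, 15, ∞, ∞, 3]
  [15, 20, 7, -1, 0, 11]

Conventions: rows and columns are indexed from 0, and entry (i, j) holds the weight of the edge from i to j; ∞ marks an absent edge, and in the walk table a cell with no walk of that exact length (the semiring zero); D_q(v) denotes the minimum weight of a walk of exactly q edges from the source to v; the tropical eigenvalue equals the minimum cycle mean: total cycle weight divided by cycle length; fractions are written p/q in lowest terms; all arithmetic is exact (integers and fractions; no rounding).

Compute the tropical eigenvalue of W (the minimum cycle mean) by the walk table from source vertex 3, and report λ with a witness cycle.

q=0: [∞, ∞, ∞, 0, ∞, ∞]
q=1: [-4, -3, 8, 11, -6, ∞]
q=2: [-7, -1, -11, -3, -8, -3]
q=3: [-10, -6, -9, -18, -17, -5]
q=4: [-22, -21, -14, -16, -24, -14]
q=5: [-25, -19, -29, -21, -26, -21]
q=6: [-28, -24, -27, -36, -35, -23]
Optimal cycle mean attained by: cycle 1->2->3->1, total (-8) + (-7) + (-3), length 3.
Answer: λ = -6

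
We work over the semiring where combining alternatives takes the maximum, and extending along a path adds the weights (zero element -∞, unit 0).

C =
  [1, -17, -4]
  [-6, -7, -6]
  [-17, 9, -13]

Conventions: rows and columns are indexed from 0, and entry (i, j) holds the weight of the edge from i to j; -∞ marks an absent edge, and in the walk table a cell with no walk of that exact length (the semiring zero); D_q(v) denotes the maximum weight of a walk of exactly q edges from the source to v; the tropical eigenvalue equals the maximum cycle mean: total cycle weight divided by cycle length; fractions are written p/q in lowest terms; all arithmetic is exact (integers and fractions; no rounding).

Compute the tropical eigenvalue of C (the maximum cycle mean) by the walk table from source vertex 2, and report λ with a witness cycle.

q=0: [-∞, -∞, 0]
q=1: [-17, 9, -13]
q=2: [3, 2, 3]
q=3: [4, 12, -1]
Optimal cycle mean attained by: cycle 1->2->1, total (-6) + 9, length 2.
Answer: λ = 3/2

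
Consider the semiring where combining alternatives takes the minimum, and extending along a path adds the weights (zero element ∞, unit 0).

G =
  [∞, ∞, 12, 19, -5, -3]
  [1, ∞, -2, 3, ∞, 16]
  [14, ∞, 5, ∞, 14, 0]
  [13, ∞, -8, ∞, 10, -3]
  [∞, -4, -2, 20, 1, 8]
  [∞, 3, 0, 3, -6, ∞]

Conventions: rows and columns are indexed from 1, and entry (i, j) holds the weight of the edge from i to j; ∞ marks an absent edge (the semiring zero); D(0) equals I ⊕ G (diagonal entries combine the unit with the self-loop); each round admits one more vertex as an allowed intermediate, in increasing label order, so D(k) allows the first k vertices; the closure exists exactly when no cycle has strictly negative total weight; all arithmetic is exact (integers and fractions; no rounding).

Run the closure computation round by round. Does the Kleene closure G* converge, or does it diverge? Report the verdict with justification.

D(0):
  [0, ∞, 12, 19, -5, -3]
  [1, 0, -2, 3, ∞, 16]
  [14, ∞, 0, ∞, 14, 0]
  [13, ∞, -8, 0, 10, -3]
  [∞, -4, -2, 20, 0, 8]
  [∞, 3, 0, 3, -6, 0]
D(1):
  [0, ∞, 12, 19, -5, -3]
  [1, 0, -2, 3, -4, -2]
  [14, ∞, 0, 33, 9, 0]
  [13, ∞, -8, 0, 8, -3]
  [∞, -4, -2, 20, 0, 8]
  [∞, 3, 0, 3, -6, 0]
Detection: at round 2, diagonal entry (5, 5) turns strictly negative.
Key observation: the cycle 5->2->1->5 has total weight (-4) + 1 + (-5), which is strictly negative.
Answer: DIVERGES — negative cycle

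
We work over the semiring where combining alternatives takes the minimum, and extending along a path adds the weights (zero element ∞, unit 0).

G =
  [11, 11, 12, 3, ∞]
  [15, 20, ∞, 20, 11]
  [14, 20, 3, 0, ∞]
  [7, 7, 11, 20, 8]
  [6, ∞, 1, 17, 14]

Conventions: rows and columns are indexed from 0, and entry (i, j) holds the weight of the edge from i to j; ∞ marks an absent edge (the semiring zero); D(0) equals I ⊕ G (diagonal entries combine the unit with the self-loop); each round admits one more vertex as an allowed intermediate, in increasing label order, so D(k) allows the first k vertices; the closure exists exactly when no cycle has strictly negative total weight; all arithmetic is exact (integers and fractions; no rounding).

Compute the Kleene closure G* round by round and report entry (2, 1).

D(0):
  [0, 11, 12, 3, ∞]
  [15, 0, ∞, 20, 11]
  [14, 20, 0, 0, ∞]
  [7, 7, 11, 0, 8]
  [6, ∞, 1, 17, 0]
D(1):
  [0, 11, 12, 3, ∞]
  [15, 0, 27, 18, 11]
  [14, 20, 0, 0, ∞]
  [7, 7, 11, 0, 8]
  [6, 17, 1, 9, 0]
D(2):
  [0, 11, 12, 3, 22]
  [15, 0, 27, 18, 11]
  [14, 20, 0, 0, 31]
  [7, 7, 11, 0, 8]
  [6, 17, 1, 9, 0]
D(3):
  [0, 11, 12, 3, 22]
  [15, 0, 27, 18, 11]
  [14, 20, 0, 0, 31]
  [7, 7, 11, 0, 8]
  [6, 17, 1, 1, 0]
D(4):
  [0, 10, 12, 3, 11]
  [15, 0, 27, 18, 11]
  [7, 7, 0, 0, 8]
  [7, 7, 11, 0, 8]
  [6, 8, 1, 1, 0]
D(5):
  [0, 10, 12, 3, 11]
  [15, 0, 12, 12, 11]
  [7, 7, 0, 0, 8]
  [7, 7, 9, 0, 8]
  [6, 8, 1, 1, 0]
Answer: G*[2][1] = 7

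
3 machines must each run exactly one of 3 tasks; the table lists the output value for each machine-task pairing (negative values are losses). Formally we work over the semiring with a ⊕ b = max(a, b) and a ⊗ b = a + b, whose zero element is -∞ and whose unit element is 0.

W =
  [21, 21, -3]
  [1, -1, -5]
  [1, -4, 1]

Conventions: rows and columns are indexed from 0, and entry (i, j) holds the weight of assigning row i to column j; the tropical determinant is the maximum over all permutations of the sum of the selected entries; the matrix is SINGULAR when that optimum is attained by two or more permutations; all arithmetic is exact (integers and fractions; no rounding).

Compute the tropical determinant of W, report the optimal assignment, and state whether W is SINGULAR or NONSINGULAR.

σ = (0, 1, 2): 21 + (-1) + 1 = 21
σ = (0, 2, 1): 21 + (-5) + (-4) = 12
σ = (1, 0, 2): 21 + 1 + 1 = 23
σ = (1, 2, 0): 21 + (-5) + 1 = 17
σ = (2, 0, 1): (-3) + 1 + (-4) = -6
σ = (2, 1, 0): (-3) + (-1) + 1 = -3
Optimal value attained by: σ = (1, 0, 2).
Answer: det⊕(W) = 23; verdict: NONSINGULAR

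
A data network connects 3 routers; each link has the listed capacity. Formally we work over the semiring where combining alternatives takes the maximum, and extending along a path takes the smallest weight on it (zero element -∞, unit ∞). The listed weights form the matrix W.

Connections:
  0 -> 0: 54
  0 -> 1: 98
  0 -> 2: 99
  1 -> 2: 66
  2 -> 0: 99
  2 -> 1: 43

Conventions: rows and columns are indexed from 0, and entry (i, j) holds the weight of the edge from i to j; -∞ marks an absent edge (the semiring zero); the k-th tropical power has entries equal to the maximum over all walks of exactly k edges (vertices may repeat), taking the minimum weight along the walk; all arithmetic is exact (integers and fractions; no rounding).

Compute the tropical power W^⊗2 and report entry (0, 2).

W^⊗2:
  [99, 54, 66]
  [66, 43, -∞]
  [54, 98, 99]
Key observation: the optimum is the walk 0->1->2, with weight 98 min 66 = 66.
Optimal value attained by: walk 0->1->2.
Answer: (W^⊗2)[0][2] = 66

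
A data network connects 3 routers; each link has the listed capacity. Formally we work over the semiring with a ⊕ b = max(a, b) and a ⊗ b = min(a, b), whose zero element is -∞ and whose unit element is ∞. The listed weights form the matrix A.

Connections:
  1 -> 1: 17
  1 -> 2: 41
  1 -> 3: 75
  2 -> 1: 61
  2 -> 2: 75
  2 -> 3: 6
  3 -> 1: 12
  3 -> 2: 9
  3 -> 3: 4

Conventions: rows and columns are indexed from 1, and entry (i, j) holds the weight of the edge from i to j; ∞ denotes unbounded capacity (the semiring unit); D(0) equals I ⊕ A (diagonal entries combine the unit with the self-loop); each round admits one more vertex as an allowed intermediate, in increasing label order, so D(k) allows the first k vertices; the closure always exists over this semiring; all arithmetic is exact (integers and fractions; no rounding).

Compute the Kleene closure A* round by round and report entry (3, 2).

D(0):
  [∞, 41, 75]
  [61, ∞, 6]
  [12, 9, ∞]
D(1):
  [∞, 41, 75]
  [61, ∞, 61]
  [12, 12, ∞]
D(2):
  [∞, 41, 75]
  [61, ∞, 61]
  [12, 12, ∞]
D(3):
  [∞, 41, 75]
  [61, ∞, 61]
  [12, 12, ∞]
Answer: A*[3][2] = 12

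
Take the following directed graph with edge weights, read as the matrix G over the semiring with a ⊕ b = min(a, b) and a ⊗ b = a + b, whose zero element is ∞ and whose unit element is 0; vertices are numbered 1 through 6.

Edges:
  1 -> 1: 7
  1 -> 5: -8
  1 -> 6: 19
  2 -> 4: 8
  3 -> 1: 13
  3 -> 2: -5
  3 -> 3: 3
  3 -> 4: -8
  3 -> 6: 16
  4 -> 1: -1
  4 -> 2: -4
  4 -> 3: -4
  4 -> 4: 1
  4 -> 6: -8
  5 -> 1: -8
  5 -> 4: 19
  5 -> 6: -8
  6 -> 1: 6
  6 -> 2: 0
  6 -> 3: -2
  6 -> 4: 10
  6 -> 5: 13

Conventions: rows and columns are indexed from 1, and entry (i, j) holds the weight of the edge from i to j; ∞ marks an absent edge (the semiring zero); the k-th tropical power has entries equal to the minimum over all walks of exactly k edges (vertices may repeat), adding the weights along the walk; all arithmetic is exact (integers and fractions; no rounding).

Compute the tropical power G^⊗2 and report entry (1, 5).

G^⊗2:
  [-16, 19, 17, 11, -1, -16]
  [7, 4, 4, 9, ∞, 0]
  [-9, -12, -12, -7, 5, -16]
  [-2, -9, -10, -12, -9, -7]
  [-2, -8, -10, 2, -16, 11]
  [5, -7, 1, -10, -2, 2]
Key observation: the optimum is the walk 1->1->5, with weight 7 + (-8) = -1.
Optimal value attained by: walk 1->1->5.
Answer: (G^⊗2)[1][5] = -1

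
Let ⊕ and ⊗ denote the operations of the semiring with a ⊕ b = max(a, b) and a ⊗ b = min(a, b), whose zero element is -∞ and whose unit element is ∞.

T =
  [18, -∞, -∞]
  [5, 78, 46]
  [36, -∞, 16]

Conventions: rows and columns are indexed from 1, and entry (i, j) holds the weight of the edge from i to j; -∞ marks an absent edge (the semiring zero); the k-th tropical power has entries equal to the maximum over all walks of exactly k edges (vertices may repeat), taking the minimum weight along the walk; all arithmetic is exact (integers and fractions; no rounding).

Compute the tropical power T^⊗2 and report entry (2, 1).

T^⊗2:
  [18, -∞, -∞]
  [36, 78, 46]
  [18, -∞, 16]
Key observation: the optimum is the walk 2->3->1, with weight 46 min 36 = 36.
Optimal value attained by: walk 2->3->1.
Answer: (T^⊗2)[2][1] = 36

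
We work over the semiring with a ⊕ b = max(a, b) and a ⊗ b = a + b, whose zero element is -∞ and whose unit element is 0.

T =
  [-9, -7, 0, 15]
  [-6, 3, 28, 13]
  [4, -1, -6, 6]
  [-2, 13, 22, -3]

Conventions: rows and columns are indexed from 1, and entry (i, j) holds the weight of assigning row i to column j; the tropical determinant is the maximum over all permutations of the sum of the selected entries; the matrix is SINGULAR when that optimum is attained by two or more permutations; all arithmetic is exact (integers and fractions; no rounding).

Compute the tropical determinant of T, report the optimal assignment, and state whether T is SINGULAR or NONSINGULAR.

σ = (1, 2, 3, 4): (-9) + 3 + (-6) + (-3) = -15
σ = (1, 2, 4, 3): (-9) + 3 + 6 + 22 = 22
σ = (1, 3, 2, 4): (-9) + 28 + (-1) + (-3) = 15
σ = (1, 3, 4, 2): (-9) + 28 + 6 + 13 = 38
σ = (1, 4, 2, 3): (-9) + 13 + (-1) + 22 = 25
σ = (1, 4, 3, 2): (-9) + 13 + (-6) + 13 = 11
σ = (2, 1, 3, 4): (-7) + (-6) + (-6) + (-3) = -22
σ = (2, 1, 4, 3): (-7) + (-6) + 6 + 22 = 15
σ = (2, 3, 1, 4): (-7) + 28 + 4 + (-3) = 22
σ = (2, 3, 4, 1): (-7) + 28 + 6 + (-2) = 25
σ = (2, 4, 1, 3): (-7) + 13 + 4 + 22 = 32
σ = (2, 4, 3, 1): (-7) + 13 + (-6) + (-2) = -2
σ = (3, 1, 2, 4): 0 + (-6) + (-1) + (-3) = -10
σ = (3, 1, 4, 2): 0 + (-6) + 6 + 13 = 13
σ = (3, 2, 1, 4): 0 + 3 + 4 + (-3) = 4
σ = (3, 2, 4, 1): 0 + 3 + 6 + (-2) = 7
σ = (3, 4, 1, 2): 0 + 13 + 4 + 13 = 30
σ = (3, 4, 2, 1): 0 + 13 + (-1) + (-2) = 10
σ = (4, 1, 2, 3): 15 + (-6) + (-1) + 22 = 30
σ = (4, 1, 3, 2): 15 + (-6) + (-6) + 13 = 16
σ = (4, 2, 1, 3): 15 + 3 + 4 + 22 = 44
σ = (4, 2, 3, 1): 15 + 3 + (-6) + (-2) = 10
σ = (4, 3, 1, 2): 15 + 28 + 4 + 13 = 60
σ = (4, 3, 2, 1): 15 + 28 + (-1) + (-2) = 40
Optimal value attained by: σ = (4, 3, 1, 2).
Answer: det⊕(T) = 60; verdict: NONSINGULAR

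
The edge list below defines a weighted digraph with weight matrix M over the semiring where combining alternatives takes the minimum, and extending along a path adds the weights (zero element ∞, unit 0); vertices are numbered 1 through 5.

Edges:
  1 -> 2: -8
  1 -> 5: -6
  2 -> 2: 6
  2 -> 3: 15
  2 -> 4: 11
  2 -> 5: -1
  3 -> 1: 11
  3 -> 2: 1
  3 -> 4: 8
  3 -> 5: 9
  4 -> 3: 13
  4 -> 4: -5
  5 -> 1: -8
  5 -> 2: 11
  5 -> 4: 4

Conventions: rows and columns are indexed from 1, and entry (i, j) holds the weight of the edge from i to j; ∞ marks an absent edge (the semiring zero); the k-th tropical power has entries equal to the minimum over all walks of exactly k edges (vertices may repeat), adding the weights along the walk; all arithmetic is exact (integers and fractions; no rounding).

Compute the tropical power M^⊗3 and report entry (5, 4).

M^⊗2:
  [-14, -2, 7, -2, -9]
  [-9, 10, 21, 3, 5]
  [1, 3, 16, 3, 0]
  [24, 14, 8, -10, 22]
  [∞, -16, 17, -1, -14]
M^⊗3:
  [-17, -22, 11, -7, -20]
  [-3, -17, 16, -2, -15]
  [-8, -7, 16, -2, -5]
  [14, 9, 3, -15, 13]
  [-22, -10, -1, -10, -17]
Key observation: the optimum is the walk 5->1->5->4, with weight (-8) + (-6) + 4 = -10.
Optimal value attained by: walk 5->1->5->4.
Answer: (M^⊗3)[5][4] = -10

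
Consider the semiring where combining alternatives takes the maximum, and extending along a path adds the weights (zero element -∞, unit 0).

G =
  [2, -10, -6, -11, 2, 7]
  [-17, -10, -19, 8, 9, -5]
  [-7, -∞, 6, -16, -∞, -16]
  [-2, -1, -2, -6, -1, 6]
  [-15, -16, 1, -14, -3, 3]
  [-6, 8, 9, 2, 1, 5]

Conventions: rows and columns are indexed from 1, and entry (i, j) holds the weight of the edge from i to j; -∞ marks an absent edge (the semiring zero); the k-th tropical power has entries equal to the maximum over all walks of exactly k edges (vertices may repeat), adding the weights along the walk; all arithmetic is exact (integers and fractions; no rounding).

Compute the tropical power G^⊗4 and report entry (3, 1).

G^⊗2:
  [4, 15, 16, 9, 8, 12]
  [6, 7, 10, 2, 7, 14]
  [-1, -8, 12, -10, -5, 0]
  [0, 14, 15, 8, 8, 11]
  [-3, 11, 12, 5, 4, 8]
  [2, 13, 15, 16, 17, 10]
G^⊗3:
  [9, 20, 22, 23, 24, 17]
  [8, 22, 23, 16, 16, 19]
  [5, 8, 18, 2, 1, 6]
  [8, 19, 21, 22, 23, 16]
  [5, 16, 18, 19, 20, 13]
  [14, 18, 21, 21, 22, 22]
G^⊗4:
  [21, 25, 28, 28, 29, 29]
  [16, 27, 29, 30, 31, 24]
  [11, 14, 24, 16, 17, 12]
  [20, 24, 27, 27, 28, 28]
  [17, 21, 24, 24, 25, 25]
  [19, 30, 31, 26, 27, 27]
Key observation: the optimum is the walk 3->3->3->3->1, with weight 6 + 6 + 6 + (-7) = 11.
Optimal value attained by: walk 3->3->3->3->1.
Answer: (G^⊗4)[3][1] = 11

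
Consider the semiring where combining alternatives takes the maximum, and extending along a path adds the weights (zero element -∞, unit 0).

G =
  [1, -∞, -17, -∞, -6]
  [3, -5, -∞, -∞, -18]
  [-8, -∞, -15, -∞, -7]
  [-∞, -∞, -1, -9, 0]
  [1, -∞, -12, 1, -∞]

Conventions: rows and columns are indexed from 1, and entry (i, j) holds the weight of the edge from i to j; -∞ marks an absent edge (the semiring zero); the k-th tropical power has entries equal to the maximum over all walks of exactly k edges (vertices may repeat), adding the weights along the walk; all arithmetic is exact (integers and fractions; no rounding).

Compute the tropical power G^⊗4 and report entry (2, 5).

G^⊗2:
  [2, -∞, -16, -5, -5]
  [4, -10, -14, -17, -3]
  [-6, -∞, -19, -6, -14]
  [1, -∞, -10, 1, -8]
  [2, -∞, 0, -8, 1]
G^⊗3:
  [3, -∞, -6, -4, -4]
  [5, -15, -13, -2, -2]
  [-5, -∞, -7, -13, -6]
  [2, -∞, 0, -7, 1]
  [3, -∞, -9, 2, -4]
G^⊗4:
  [4, -∞, -5, -3, -3]
  [6, -20, -3, -1, -1]
  [-4, -∞, -14, -5, -11]
  [3, -∞, -8, 2, -4]
  [4, -∞, 1, -3, 2]
Key observation: the optimum is the walk 2->1->1->1->5, with weight 3 + 1 + 1 + (-6) = -1.
Optimal value attained by: walk 2->1->1->1->5.
Answer: (G^⊗4)[2][5] = -1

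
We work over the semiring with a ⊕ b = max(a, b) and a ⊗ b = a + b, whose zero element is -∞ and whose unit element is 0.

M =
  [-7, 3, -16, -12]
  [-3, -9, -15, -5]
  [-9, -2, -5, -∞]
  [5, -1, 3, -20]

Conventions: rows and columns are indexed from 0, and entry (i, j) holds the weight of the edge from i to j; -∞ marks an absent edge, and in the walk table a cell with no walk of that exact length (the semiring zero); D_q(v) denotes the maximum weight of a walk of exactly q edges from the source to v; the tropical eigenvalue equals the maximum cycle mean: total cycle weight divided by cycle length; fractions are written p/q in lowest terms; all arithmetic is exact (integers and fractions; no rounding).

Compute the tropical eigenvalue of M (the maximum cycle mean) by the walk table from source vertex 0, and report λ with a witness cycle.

q=0: [0, -∞, -∞, -∞]
q=1: [-7, 3, -16, -12]
q=2: [0, -4, -9, -2]
q=3: [3, 3, 1, -9]
q=4: [0, 6, -4, -2]
Optimal cycle mean attained by: cycle 0->1->3->0, total 3 + (-5) + 5, length 3.
Answer: λ = 1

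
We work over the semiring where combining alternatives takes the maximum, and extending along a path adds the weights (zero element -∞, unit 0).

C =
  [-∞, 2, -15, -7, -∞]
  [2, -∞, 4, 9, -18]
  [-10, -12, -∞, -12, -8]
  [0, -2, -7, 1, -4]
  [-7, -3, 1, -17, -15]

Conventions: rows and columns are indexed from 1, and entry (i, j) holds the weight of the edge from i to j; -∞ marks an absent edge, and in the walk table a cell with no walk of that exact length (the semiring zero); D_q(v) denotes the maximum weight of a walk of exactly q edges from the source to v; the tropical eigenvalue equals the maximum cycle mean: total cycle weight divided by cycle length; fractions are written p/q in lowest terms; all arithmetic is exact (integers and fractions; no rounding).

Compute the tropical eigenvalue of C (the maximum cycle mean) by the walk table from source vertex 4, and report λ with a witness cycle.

q=0: [-∞, -∞, -∞, 0, -∞]
q=1: [0, -2, -7, 1, -4]
q=2: [1, 2, 2, 7, -3]
q=3: [7, 5, 6, 11, 3]
q=4: [11, 9, 9, 14, 7]
q=5: [14, 13, 13, 18, 10]
Optimal cycle mean attained by: cycle 1->2->4->1, total 2 + 9 + 0, length 3.
Answer: λ = 11/3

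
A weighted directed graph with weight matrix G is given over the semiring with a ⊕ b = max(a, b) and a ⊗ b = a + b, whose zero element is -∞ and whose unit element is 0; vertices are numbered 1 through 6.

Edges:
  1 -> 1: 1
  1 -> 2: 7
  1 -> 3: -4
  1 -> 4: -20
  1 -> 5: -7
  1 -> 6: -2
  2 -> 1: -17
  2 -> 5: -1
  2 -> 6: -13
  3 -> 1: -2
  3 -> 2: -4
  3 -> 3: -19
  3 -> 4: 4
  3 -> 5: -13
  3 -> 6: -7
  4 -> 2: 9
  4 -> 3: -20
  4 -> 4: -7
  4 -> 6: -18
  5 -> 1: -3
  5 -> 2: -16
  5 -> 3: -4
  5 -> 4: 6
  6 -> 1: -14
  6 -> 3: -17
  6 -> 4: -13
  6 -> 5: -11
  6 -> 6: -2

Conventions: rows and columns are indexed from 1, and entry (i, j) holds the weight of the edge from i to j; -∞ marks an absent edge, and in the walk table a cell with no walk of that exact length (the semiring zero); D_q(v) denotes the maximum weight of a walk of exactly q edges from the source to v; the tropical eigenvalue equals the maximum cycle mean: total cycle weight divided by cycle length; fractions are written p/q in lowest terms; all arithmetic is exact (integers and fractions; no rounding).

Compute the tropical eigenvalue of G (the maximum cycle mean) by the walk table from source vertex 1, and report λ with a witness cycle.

q=0: [0, -∞, -∞, -∞, -∞, -∞]
q=1: [1, 7, -4, -20, -7, -2]
q=2: [2, 8, -3, 0, 6, -1]
q=3: [3, 9, 2, 12, 7, 0]
q=4: [4, 21, 3, 13, 8, 1]
q=5: [5, 22, 4, 14, 20, 8]
q=6: [17, 23, 16, 26, 21, 9]
Optimal cycle mean attained by: cycle 2->5->4->2, total (-1) + 6 + 9, length 3.
Answer: λ = 14/3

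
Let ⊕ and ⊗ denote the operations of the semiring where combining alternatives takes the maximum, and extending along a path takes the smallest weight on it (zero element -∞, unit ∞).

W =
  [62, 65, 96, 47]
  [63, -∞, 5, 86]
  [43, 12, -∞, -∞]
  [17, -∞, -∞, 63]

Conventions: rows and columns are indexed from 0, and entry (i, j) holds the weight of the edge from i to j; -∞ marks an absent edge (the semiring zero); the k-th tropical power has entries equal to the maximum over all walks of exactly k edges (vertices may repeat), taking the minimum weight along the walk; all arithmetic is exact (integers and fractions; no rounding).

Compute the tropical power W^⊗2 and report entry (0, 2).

W^⊗2:
  [63, 62, 62, 65]
  [62, 63, 63, 63]
  [43, 43, 43, 43]
  [17, 17, 17, 63]
Key observation: the optimum is the walk 0->0->2, with weight 62 min 96 = 62.
Optimal value attained by: walk 0->0->2.
Answer: (W^⊗2)[0][2] = 62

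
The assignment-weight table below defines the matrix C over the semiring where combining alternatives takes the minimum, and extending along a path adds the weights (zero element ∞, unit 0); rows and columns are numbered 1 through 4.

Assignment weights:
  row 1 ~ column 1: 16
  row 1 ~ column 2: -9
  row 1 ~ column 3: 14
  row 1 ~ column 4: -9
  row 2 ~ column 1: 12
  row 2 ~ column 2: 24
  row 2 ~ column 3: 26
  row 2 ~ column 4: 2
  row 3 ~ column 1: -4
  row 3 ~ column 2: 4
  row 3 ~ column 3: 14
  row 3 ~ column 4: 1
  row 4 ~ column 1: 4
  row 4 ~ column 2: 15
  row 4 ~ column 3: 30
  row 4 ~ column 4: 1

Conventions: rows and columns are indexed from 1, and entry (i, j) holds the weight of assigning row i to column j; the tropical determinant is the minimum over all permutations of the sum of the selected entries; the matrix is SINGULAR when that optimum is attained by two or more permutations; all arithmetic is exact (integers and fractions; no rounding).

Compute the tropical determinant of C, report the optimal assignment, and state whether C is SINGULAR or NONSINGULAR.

σ = (1, 2, 3, 4): 16 + 24 + 14 + 1 = 55
σ = (1, 2, 4, 3): 16 + 24 + 1 + 30 = 71
σ = (1, 3, 2, 4): 16 + 26 + 4 + 1 = 47
σ = (1, 3, 4, 2): 16 + 26 + 1 + 15 = 58
σ = (1, 4, 2, 3): 16 + 2 + 4 + 30 = 52
σ = (1, 4, 3, 2): 16 + 2 + 14 + 15 = 47
σ = (2, 1, 3, 4): (-9) + 12 + 14 + 1 = 18
σ = (2, 1, 4, 3): (-9) + 12 + 1 + 30 = 34
σ = (2, 3, 1, 4): (-9) + 26 + (-4) + 1 = 14
σ = (2, 3, 4, 1): (-9) + 26 + 1 + 4 = 22
σ = (2, 4, 1, 3): (-9) + 2 + (-4) + 30 = 19
σ = (2, 4, 3, 1): (-9) + 2 + 14 + 4 = 11
σ = (3, 1, 2, 4): 14 + 12 + 4 + 1 = 31
σ = (3, 1, 4, 2): 14 + 12 + 1 + 15 = 42
σ = (3, 2, 1, 4): 14 + 24 + (-4) + 1 = 35
σ = (3, 2, 4, 1): 14 + 24 + 1 + 4 = 43
σ = (3, 4, 1, 2): 14 + 2 + (-4) + 15 = 27
σ = (3, 4, 2, 1): 14 + 2 + 4 + 4 = 24
σ = (4, 1, 2, 3): (-9) + 12 + 4 + 30 = 37
σ = (4, 1, 3, 2): (-9) + 12 + 14 + 15 = 32
σ = (4, 2, 1, 3): (-9) + 24 + (-4) + 30 = 41
σ = (4, 2, 3, 1): (-9) + 24 + 14 + 4 = 33
σ = (4, 3, 1, 2): (-9) + 26 + (-4) + 15 = 28
σ = (4, 3, 2, 1): (-9) + 26 + 4 + 4 = 25
Optimal value attained by: σ = (2, 4, 3, 1).
Answer: det⊕(C) = 11; verdict: NONSINGULAR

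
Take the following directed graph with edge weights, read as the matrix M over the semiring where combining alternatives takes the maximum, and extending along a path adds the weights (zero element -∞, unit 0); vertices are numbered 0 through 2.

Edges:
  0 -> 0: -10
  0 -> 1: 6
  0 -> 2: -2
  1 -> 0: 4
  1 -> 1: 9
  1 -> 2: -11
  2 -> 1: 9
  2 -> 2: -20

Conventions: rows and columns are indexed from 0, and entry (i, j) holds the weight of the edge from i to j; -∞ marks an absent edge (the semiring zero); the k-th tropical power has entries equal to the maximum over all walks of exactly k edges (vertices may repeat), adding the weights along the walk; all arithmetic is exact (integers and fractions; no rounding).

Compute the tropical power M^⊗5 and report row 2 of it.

M^⊗2:
  [10, 15, -5]
  [13, 18, 2]
  [13, 18, -2]
M^⊗3:
  [19, 24, 8]
  [22, 27, 11]
  [22, 27, 11]
M^⊗4:
  [28, 33, 17]
  [31, 36, 20]
  [31, 36, 20]
M^⊗5:
  [37, 42, 26]
  [40, 45, 29]
  [40, 45, 29]
Answer: row 2 of M^⊗5 = [40, 45, 29]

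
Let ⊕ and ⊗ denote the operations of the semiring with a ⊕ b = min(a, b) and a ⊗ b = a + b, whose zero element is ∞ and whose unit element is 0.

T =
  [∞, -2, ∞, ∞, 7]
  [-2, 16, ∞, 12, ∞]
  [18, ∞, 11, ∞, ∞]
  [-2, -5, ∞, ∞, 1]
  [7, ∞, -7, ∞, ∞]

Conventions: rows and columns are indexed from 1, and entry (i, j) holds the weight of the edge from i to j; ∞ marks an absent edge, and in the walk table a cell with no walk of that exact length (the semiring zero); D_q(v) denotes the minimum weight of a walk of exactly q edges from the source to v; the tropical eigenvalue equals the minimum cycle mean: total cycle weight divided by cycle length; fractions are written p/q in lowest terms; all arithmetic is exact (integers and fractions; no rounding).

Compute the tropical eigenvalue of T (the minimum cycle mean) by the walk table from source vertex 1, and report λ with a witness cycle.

q=0: [0, ∞, ∞, ∞, ∞]
q=1: [∞, -2, ∞, ∞, 7]
q=2: [-4, 14, 0, 10, ∞]
q=3: [8, -6, 11, 26, 3]
q=4: [-8, 6, -4, 6, 15]
q=5: [4, -10, 7, 18, -1]
Optimal cycle mean attained by: cycle 1->2->1, total (-2) + (-2), length 2.
Answer: λ = -2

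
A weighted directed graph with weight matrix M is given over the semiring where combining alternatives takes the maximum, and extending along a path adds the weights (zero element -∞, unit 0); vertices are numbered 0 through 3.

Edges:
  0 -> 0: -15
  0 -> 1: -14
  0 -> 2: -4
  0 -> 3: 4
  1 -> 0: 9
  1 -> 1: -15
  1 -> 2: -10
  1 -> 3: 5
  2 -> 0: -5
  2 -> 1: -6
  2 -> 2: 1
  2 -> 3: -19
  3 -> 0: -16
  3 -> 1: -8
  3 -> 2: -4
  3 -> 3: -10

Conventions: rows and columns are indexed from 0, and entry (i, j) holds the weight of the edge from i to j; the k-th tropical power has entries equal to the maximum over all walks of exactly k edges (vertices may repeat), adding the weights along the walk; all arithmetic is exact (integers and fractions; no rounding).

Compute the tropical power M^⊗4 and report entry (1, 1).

M^⊗2:
  [-5, -4, 0, -6]
  [-6, -3, 5, 13]
  [3, -5, 2, -1]
  [1, -10, -3, -3]
M^⊗3:
  [5, -6, 1, 1]
  [6, 5, 9, 3]
  [4, -4, 3, 7]
  [-1, -9, -2, 5]
M^⊗4:
  [3, -5, 2, 9]
  [14, 3, 10, 10]
  [5, -1, 4, 8]
  [0, -3, 1, 3]
Key observation: the optimum is the walk 1->0->3->2->1, with weight 9 + 4 + (-4) + (-6) = 3.
Optimal value attained by: walk 1->0->3->2->1.
Answer: (M^⊗4)[1][1] = 3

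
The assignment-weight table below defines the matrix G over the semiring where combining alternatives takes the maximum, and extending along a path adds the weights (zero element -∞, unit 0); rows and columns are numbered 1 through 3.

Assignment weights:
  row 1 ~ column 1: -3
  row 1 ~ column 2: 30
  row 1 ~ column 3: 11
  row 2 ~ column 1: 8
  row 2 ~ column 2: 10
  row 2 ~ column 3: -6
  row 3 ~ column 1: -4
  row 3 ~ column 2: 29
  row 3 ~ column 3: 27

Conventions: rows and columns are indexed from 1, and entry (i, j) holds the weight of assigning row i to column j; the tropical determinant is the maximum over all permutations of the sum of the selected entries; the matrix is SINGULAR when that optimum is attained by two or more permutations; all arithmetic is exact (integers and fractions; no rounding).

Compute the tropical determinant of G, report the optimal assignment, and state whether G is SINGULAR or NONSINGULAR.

σ = (1, 2, 3): (-3) + 10 + 27 = 34
σ = (1, 3, 2): (-3) + (-6) + 29 = 20
σ = (2, 1, 3): 30 + 8 + 27 = 65
σ = (2, 3, 1): 30 + (-6) + (-4) = 20
σ = (3, 1, 2): 11 + 8 + 29 = 48
σ = (3, 2, 1): 11 + 10 + (-4) = 17
Optimal value attained by: σ = (2, 1, 3).
Answer: det⊕(G) = 65; verdict: NONSINGULAR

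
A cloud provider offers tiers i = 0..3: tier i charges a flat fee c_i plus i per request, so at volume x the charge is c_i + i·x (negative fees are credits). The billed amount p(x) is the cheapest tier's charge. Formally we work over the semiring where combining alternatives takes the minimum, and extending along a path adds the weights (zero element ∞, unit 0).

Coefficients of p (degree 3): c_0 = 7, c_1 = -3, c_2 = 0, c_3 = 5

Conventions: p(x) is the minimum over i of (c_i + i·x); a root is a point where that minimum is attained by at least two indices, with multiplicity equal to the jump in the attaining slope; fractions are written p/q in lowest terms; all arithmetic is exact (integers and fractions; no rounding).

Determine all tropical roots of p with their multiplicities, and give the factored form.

hull edge (i=0, c=7) to (i=1, c=-3): slope -10, span 1
hull edge (i=1, c=-3) to (i=2, c=0): slope 3, span 1
hull edge (i=2, c=0) to (i=3, c=5): slope 5, span 1
Factored form: p(x) = 5 ⊗ (x ⊕ (-5)) ⊗ (x ⊕ (-3)) ⊗ (x ⊕ 10)
Answer: roots = -5 (mult 1), -3 (mult 1), 10 (mult 1)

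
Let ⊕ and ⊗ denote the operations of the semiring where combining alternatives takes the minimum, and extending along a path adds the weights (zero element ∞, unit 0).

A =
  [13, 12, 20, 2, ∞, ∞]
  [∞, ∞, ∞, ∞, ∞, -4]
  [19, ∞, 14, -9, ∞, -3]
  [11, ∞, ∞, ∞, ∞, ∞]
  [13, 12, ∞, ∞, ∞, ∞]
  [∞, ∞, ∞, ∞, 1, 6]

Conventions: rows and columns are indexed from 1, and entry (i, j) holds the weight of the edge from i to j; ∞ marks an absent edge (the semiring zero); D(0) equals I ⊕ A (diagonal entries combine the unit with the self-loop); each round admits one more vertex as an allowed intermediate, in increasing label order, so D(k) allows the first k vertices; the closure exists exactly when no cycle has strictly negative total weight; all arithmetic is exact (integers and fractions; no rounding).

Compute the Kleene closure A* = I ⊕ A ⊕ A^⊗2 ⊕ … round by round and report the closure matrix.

D(0):
  [0, 12, 20, 2, ∞, ∞]
  [∞, 0, ∞, ∞, ∞, -4]
  [19, ∞, 0, -9, ∞, -3]
  [11, ∞, ∞, 0, ∞, ∞]
  [13, 12, ∞, ∞, 0, ∞]
  [∞, ∞, ∞, ∞, 1, 0]
D(1):
  [0, 12, 20, 2, ∞, ∞]
  [∞, 0, ∞, ∞, ∞, -4]
  [19, 31, 0, -9, ∞, -3]
  [11, 23, 31, 0, ∞, ∞]
  [13, 12, 33, 15, 0, ∞]
  [∞, ∞, ∞, ∞, 1, 0]
D(2):
  [0, 12, 20, 2, ∞, 8]
  [∞, 0, ∞, ∞, ∞, -4]
  [19, 31, 0, -9, ∞, -3]
  [11, 23, 31, 0, ∞, 19]
  [13, 12, 33, 15, 0, 8]
  [∞, ∞, ∞, ∞, 1, 0]
D(3):
  [0, 12, 20, 2, ∞, 8]
  [∞, 0, ∞, ∞, ∞, -4]
  [19, 31, 0, -9, ∞, -3]
  [11, 23, 31, 0, ∞, 19]
  [13, 12, 33, 15, 0, 8]
  [∞, ∞, ∞, ∞, 1, 0]
D(4):
  [0, 12, 20, 2, ∞, 8]
  [∞, 0, ∞, ∞, ∞, -4]
  [2, 14, 0, -9, ∞, -3]
  [11, 23, 31, 0, ∞, 19]
  [13, 12, 33, 15, 0, 8]
  [∞, ∞, ∞, ∞, 1, 0]
D(5):
  [0, 12, 20, 2, ∞, 8]
  [∞, 0, ∞, ∞, ∞, -4]
  [2, 14, 0, -9, ∞, -3]
  [11, 23, 31, 0, ∞, 19]
  [13, 12, 33, 15, 0, 8]
  [14, 13, 34, 16, 1, 0]
D(6):
  [0, 12, 20, 2, 9, 8]
  [10, 0, 30, 12, -3, -4]
  [2, 10, 0, -9, -2, -3]
  [11, 23, 31, 0, 20, 19]
  [13, 12, 33, 15, 0, 8]
  [14, 13, 34, 16, 1, 0]
Answer: A* = [[0, 12, 20, 2, 9, 8], [10, 0, 30, 12, -3, -4], [2, 10, 0, -9, -2, -3], [11, 23, 31, 0, 20, 19], [13, 12, 33, 15, 0, 8], [14, 13, 34, 16, 1, 0]]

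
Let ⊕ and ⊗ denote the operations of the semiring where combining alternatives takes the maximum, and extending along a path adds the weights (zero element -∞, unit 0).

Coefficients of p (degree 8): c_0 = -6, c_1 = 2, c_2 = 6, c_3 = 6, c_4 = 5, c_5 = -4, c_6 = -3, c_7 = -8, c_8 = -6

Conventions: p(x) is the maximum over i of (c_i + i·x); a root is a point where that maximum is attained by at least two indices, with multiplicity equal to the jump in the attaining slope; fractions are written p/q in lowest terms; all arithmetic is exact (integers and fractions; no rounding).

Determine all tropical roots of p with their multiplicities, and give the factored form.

hull edge (i=0, c=-6) to (i=1, c=2): slope 8, span 1
hull edge (i=1, c=2) to (i=2, c=6): slope 4, span 1
hull edge (i=2, c=6) to (i=3, c=6): slope 0, span 1
hull edge (i=3, c=6) to (i=4, c=5): slope -1, span 1
hull edge (i=4, c=5) to (i=8, c=-6): slope -11/4, span 4
Factored form: p(x) = -6 ⊗ (x ⊕ (-8)) ⊗ (x ⊕ (-4)) ⊗ (x ⊕ 0) ⊗ (x ⊕ 1) ⊗ (x ⊕ 11/4) ⊗ (x ⊕ 11/4) ⊗ (x ⊕ 11/4) ⊗ (x ⊕ 11/4)
Answer: roots = -8 (mult 1), -4 (mult 1), 0 (mult 1), 1 (mult 1), 11/4 (mult 4)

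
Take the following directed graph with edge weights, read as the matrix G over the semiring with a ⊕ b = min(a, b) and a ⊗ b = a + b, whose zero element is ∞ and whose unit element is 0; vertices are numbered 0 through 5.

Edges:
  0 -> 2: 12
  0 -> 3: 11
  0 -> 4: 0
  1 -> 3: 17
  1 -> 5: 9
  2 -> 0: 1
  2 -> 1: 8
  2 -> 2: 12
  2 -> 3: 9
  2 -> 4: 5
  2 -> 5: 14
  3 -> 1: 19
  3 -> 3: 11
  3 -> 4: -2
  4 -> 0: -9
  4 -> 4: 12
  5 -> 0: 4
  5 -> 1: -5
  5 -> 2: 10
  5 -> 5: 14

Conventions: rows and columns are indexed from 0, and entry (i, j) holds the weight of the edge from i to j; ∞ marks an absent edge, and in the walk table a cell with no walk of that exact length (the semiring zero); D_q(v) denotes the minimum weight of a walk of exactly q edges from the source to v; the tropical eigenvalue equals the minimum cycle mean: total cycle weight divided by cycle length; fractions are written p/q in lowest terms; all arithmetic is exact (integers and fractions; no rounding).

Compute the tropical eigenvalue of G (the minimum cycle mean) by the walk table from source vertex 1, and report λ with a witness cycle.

q=0: [∞, 0, ∞, ∞, ∞, ∞]
q=1: [∞, ∞, ∞, 17, ∞, 9]
q=2: [13, 4, 19, 28, 15, 23]
q=3: [6, 18, 25, 21, 13, 13]
q=4: [4, 8, 18, 17, 6, 27]
q=5: [-3, 22, 16, 15, 4, 17]
q=6: [-5, 12, 9, 8, -3, 30]
Optimal cycle mean attained by: cycle 0->4->0, total 0 + (-9), length 2.
Answer: λ = -9/2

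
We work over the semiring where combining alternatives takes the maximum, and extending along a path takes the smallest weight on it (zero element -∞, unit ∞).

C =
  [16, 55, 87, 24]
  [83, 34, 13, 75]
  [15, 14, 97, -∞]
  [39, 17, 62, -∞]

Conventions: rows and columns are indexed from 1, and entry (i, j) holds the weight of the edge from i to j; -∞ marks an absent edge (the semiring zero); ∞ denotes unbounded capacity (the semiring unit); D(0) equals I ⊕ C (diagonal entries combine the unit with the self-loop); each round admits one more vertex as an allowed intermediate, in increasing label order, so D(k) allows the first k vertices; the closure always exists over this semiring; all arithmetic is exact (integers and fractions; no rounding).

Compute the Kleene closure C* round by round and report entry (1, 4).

D(0):
  [∞, 55, 87, 24]
  [83, ∞, 13, 75]
  [15, 14, ∞, -∞]
  [39, 17, 62, ∞]
D(1):
  [∞, 55, 87, 24]
  [83, ∞, 83, 75]
  [15, 15, ∞, 15]
  [39, 39, 62, ∞]
D(2):
  [∞, 55, 87, 55]
  [83, ∞, 83, 75]
  [15, 15, ∞, 15]
  [39, 39, 62, ∞]
D(3):
  [∞, 55, 87, 55]
  [83, ∞, 83, 75]
  [15, 15, ∞, 15]
  [39, 39, 62, ∞]
D(4):
  [∞, 55, 87, 55]
  [83, ∞, 83, 75]
  [15, 15, ∞, 15]
  [39, 39, 62, ∞]
Answer: C*[1][4] = 55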